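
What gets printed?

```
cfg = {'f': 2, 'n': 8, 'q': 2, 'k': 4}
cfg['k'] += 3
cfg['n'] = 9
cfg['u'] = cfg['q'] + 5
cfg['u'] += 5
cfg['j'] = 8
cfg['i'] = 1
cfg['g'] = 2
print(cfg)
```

{'f': 2, 'n': 9, 'q': 2, 'k': 7, 'u': 12, 'j': 8, 'i': 1, 'g': 2}

cfg['k'] = 4+3 = 7 → {'f': 2, 'n': 8, 'q': 2, 'k': 7}
cfg['n'] = 9 → {'f': 2, 'n': 9, 'q': 2, 'k': 7}
cfg['u'] = cfg['q']+5 = 7 → {'f': 2, 'n': 9, 'q': 2, 'k': 7, 'u': 7}
cfg['u'] = 7+5 = 12 → {'f': 2, 'n': 9, 'q': 2, 'k': 7, 'u': 12}
cfg['j'] = 8 → {'f': 2, 'n': 9, 'q': 2, 'k': 7, 'u': 12, 'j': 8}
cfg['i'] = 1 → {'f': 2, 'n': 9, 'q': 2, 'k': 7, 'u': 12, 'j': 8, 'i': 1}
cfg['g'] = 2 → {'f': 2, 'n': 9, 'q': 2, 'k': 7, 'u': 12, 'j': 8, 'i': 1, 'g': 2}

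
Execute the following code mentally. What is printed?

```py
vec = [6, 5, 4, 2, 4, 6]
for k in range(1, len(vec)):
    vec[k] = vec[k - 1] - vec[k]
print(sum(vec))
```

k=1: vec[1] = 6-5 = 1 → [6, 1, 4, 2, 4, 6]
k=2: vec[2] = 1-4 = -3 → [6, 1, -3, 2, 4, 6]
k=3: vec[3] = (-3)-2 = -5 → [6, 1, -3, -5, 4, 6]
k=4: vec[4] = (-5)-4 = -9 → [6, 1, -3, -5, -9, 6]
k=5: vec[5] = (-9)-6 = -15 → [6, 1, -3, -5, -9, -15]
sum = -25

-25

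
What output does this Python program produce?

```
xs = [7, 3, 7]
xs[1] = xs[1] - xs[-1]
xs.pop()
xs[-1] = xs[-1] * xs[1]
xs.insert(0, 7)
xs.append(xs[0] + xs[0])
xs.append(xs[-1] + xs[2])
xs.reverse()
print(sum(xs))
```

74

xs[1] = xs[1]-xs[-1] = 3-7 = -4 → [7, -4, 7]
pop() removes 7 → [7, -4]
xs[-1] = xs[-1]*xs[1] = (-4)*(-4) = 16 → [7, 16]
insert 7 at 0 → [7, 7, 16]
append xs[0]+xs[0] = 7+7 = 14 → [7, 7, 16, 14]
append xs[-1]+xs[2] = 14+16 = 30 → [7, 7, 16, 14, 30]
reverse → [30, 14, 16, 7, 7]
sum = 74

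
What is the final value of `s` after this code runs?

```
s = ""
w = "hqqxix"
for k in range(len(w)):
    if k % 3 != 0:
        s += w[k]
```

k=0: skip
k=1: add 'q' → 'q'
k=2: add 'q' → 'qq'
k=3: skip
k=4: add 'i' → 'qqi'
k=5: add 'x' → 'qqix'

'qqix'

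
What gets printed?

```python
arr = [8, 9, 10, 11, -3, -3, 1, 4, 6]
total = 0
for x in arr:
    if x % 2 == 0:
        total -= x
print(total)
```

-28

x=8: even, total = 0-8 = -8
x=9: not even
x=10: even, total = (-8)-10 = -18
x=11: not even
x=-3: not even
x=-3: not even
x=1: not even
x=4: even, total = (-18)-4 = -22
x=6: even, total = (-22)-6 = -28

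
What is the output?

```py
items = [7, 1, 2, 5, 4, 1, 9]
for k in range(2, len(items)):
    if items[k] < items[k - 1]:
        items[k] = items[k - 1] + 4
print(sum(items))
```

54

k=2: 2>=1, unchanged → [7, 1, 2, 5, 4, 1, 9]
k=3: 5>=2, unchanged → [7, 1, 2, 5, 4, 1, 9]
k=4: 4<5, items[4] = 5+4 = 9 → [7, 1, 2, 5, 9, 1, 9]
k=5: 1<9, items[5] = 9+4 = 13 → [7, 1, 2, 5, 9, 13, 9]
k=6: 9<13, items[6] = 13+4 = 17 → [7, 1, 2, 5, 9, 13, 17]
sum = 54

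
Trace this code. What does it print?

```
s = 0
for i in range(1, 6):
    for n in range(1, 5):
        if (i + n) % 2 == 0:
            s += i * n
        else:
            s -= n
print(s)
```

46

i=1,n=1: even sum, s = 0+1 = 1
i=1,n=2: odd sum, s = 1-2 = -1
i=1,n=3: even sum, s = (-1)+3 = 2
i=1,n=4: odd sum, s = 2-4 = -2
i=2,n=1: odd sum, s = (-2)-1 = -3
i=2,n=2: even sum, s = (-3)+4 = 1
i=2,n=3: odd sum, s = 1-3 = -2
i=2,n=4: even sum, s = (-2)+8 = 6
i=3,n=1: even sum, s = 6+3 = 9
i=3,n=2: odd sum, s = 9-2 = 7
i=3,n=3: even sum, s = 7+9 = 16
i=3,n=4: odd sum, s = 16-4 = 12
i=4,n=1: odd sum, s = 12-1 = 11
i=4,n=2: even sum, s = 11+8 = 19
i=4,n=3: odd sum, s = 19-3 = 16
i=4,n=4: even sum, s = 16+16 = 32
i=5,n=1: even sum, s = 32+5 = 37
i=5,n=2: odd sum, s = 37-2 = 35
i=5,n=3: even sum, s = 35+15 = 50
i=5,n=4: odd sum, s = 50-4 = 46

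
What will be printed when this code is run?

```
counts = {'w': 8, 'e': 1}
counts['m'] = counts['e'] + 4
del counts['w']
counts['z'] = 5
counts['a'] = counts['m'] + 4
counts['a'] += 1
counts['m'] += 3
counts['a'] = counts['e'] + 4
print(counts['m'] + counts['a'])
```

counts['m'] = counts['e']+4 = 5 → {'w': 8, 'e': 1, 'm': 5}
del 'w' → {'e': 1, 'm': 5}
counts['z'] = 5 → {'e': 1, 'm': 5, 'z': 5}
counts['a'] = counts['m']+4 = 9 → {'e': 1, 'm': 5, 'z': 5, 'a': 9}
counts['a'] = 9+1 = 10 → {'e': 1, 'm': 5, 'z': 5, 'a': 10}
counts['m'] = 5+3 = 8 → {'e': 1, 'm': 8, 'z': 5, 'a': 10}
counts['a'] = counts['e']+4 = 5 → {'e': 1, 'm': 8, 'z': 5, 'a': 5}
counts['m']+counts['a'] = 8+5 = 13

13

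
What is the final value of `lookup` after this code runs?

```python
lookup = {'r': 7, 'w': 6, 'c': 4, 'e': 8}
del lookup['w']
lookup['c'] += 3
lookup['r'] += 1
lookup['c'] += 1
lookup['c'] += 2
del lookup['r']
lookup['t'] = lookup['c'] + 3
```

del 'w' → {'r': 7, 'c': 4, 'e': 8}
lookup['c'] = 4+3 = 7 → {'r': 7, 'c': 7, 'e': 8}
lookup['r'] = 7+1 = 8 → {'r': 8, 'c': 7, 'e': 8}
lookup['c'] = 7+1 = 8 → {'r': 8, 'c': 8, 'e': 8}
lookup['c'] = 8+2 = 10 → {'r': 8, 'c': 10, 'e': 8}
del 'r' → {'c': 10, 'e': 8}
lookup['t'] = lookup['c']+3 = 13 → {'c': 10, 'e': 8, 't': 13}

{'c': 10, 'e': 8, 't': 13}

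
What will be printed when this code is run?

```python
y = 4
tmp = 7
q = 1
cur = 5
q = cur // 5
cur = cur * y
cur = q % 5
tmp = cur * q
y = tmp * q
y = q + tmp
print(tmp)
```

q = 5//5 = 1
cur = 5*4 = 20
cur = 1%5 = 1
tmp = 1*1 = 1
y = 1*1 = 1
y = 1+1 = 2

1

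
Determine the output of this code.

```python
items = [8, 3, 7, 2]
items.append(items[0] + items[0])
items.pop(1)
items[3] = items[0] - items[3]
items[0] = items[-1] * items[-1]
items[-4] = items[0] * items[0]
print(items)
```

[4096, 7, 2, -8]

append items[0]+items[0] = 8+8 = 16 → [8, 3, 7, 2, 16]
pop(1) removes 3 → [8, 7, 2, 16]
items[3] = items[0]-items[3] = 8-16 = -8 → [8, 7, 2, -8]
items[0] = items[-1]*items[-1] = (-8)*(-8) = 64 → [64, 7, 2, -8]
items[-4] = items[0]*items[0] = 64*64 = 4096 → [4096, 7, 2, -8]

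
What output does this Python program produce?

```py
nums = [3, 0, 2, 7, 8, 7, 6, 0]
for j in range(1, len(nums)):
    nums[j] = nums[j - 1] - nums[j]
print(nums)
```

[3, 3, 1, -6, -14, -21, -27, -27]

j=1: nums[1] = 3-0 = 3 → [3, 3, 2, 7, 8, 7, 6, 0]
j=2: nums[2] = 3-2 = 1 → [3, 3, 1, 7, 8, 7, 6, 0]
j=3: nums[3] = 1-7 = -6 → [3, 3, 1, -6, 8, 7, 6, 0]
j=4: nums[4] = (-6)-8 = -14 → [3, 3, 1, -6, -14, 7, 6, 0]
j=5: nums[5] = (-14)-7 = -21 → [3, 3, 1, -6, -14, -21, 6, 0]
j=6: nums[6] = (-21)-6 = -27 → [3, 3, 1, -6, -14, -21, -27, 0]
j=7: nums[7] = (-27)-0 = -27 → [3, 3, 1, -6, -14, -21, -27, -27]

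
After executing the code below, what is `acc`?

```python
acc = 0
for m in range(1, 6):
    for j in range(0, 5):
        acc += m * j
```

150

m=1,j=0: acc = 0+0 = 0
m=1,j=1: acc = 0+1 = 1
m=1,j=2: acc = 1+2 = 3
m=1,j=3: acc = 3+3 = 6
m=1,j=4: acc = 6+4 = 10
m=2,j=0: acc = 10+0 = 10
m=2,j=1: acc = 10+2 = 12
m=2,j=2: acc = 12+4 = 16
m=2,j=3: acc = 16+6 = 22
m=2,j=4: acc = 22+8 = 30
m=3,j=0: acc = 30+0 = 30
m=3,j=1: acc = 30+3 = 33
m=3,j=2: acc = 33+6 = 39
m=3,j=3: acc = 39+9 = 48
m=3,j=4: acc = 48+12 = 60
m=4,j=0: acc = 60+0 = 60
m=4,j=1: acc = 60+4 = 64
m=4,j=2: acc = 64+8 = 72
m=4,j=3: acc = 72+12 = 84
m=4,j=4: acc = 84+16 = 100
m=5,j=0: acc = 100+0 = 100
m=5,j=1: acc = 100+5 = 105
m=5,j=2: acc = 105+10 = 115
m=5,j=3: acc = 115+15 = 130
m=5,j=4: acc = 130+20 = 150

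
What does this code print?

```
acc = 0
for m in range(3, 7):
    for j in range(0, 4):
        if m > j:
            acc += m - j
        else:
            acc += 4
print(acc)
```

m=3,j=0: 3>0, acc = 0+3 = 3
m=3,j=1: 3>1, acc = 3+2 = 5
m=3,j=2: 3>2, acc = 5+1 = 6
m=3,j=3: not 3>3, acc = 6+4 = 10
m=4,j=0: 4>0, acc = 10+4 = 14
m=4,j=1: 4>1, acc = 14+3 = 17
m=4,j=2: 4>2, acc = 17+2 = 19
m=4,j=3: 4>3, acc = 19+1 = 20
m=5,j=0: 5>0, acc = 20+5 = 25
m=5,j=1: 5>1, acc = 25+4 = 29
m=5,j=2: 5>2, acc = 29+3 = 32
m=5,j=3: 5>3, acc = 32+2 = 34
m=6,j=0: 6>0, acc = 34+6 = 40
m=6,j=1: 6>1, acc = 40+5 = 45
m=6,j=2: 6>2, acc = 45+4 = 49
m=6,j=3: 6>3, acc = 49+3 = 52

52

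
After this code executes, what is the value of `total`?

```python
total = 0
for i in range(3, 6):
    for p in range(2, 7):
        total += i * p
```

i=3,p=2: total = 0+6 = 6
i=3,p=3: total = 6+9 = 15
i=3,p=4: total = 15+12 = 27
i=3,p=5: total = 27+15 = 42
i=3,p=6: total = 42+18 = 60
i=4,p=2: total = 60+8 = 68
i=4,p=3: total = 68+12 = 80
i=4,p=4: total = 80+16 = 96
i=4,p=5: total = 96+20 = 116
i=4,p=6: total = 116+24 = 140
i=5,p=2: total = 140+10 = 150
i=5,p=3: total = 150+15 = 165
i=5,p=4: total = 165+20 = 185
i=5,p=5: total = 185+25 = 210
i=5,p=6: total = 210+30 = 240

240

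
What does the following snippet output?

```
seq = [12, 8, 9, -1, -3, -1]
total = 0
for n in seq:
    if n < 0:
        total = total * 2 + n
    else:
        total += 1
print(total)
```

n=12: not <0, total = 0+1 = 1
n=8: not <0, total = 1+1 = 2
n=9: not <0, total = 2+1 = 3
n=-1: <0, total = 3*2+(-1) = 5
n=-3: <0, total = 5*2+(-3) = 7
n=-1: <0, total = 7*2+(-1) = 13

13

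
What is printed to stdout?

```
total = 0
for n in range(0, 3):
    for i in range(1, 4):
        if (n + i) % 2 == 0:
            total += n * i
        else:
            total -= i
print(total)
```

-2

n=0,i=1: odd sum, total = 0-1 = -1
n=0,i=2: even sum, total = (-1)+0 = -1
n=0,i=3: odd sum, total = (-1)-3 = -4
n=1,i=1: even sum, total = (-4)+1 = -3
n=1,i=2: odd sum, total = (-3)-2 = -5
n=1,i=3: even sum, total = (-5)+3 = -2
n=2,i=1: odd sum, total = (-2)-1 = -3
n=2,i=2: even sum, total = (-3)+4 = 1
n=2,i=3: odd sum, total = 1-3 = -2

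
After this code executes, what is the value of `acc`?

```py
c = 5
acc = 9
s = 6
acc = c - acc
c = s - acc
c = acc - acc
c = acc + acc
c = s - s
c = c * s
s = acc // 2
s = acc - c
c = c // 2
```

acc = 5-9 = -4
c = 6-(-4) = 10
c = (-4)-(-4) = 0
c = (-4)+(-4) = -8
c = 6-6 = 0
c = 0*6 = 0
s = (-4)//2 = -2
s = (-4)-0 = -4
c = 0//2 = 0

-4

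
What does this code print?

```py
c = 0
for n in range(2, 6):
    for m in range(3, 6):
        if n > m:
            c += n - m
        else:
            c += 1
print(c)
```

n=2,m=3: not 2>3, c = 0+1 = 1
n=2,m=4: not 2>4, c = 1+1 = 2
n=2,m=5: not 2>5, c = 2+1 = 3
n=3,m=3: not 3>3, c = 3+1 = 4
n=3,m=4: not 3>4, c = 4+1 = 5
n=3,m=5: not 3>5, c = 5+1 = 6
n=4,m=3: 4>3, c = 6+1 = 7
n=4,m=4: not 4>4, c = 7+1 = 8
n=4,m=5: not 4>5, c = 8+1 = 9
n=5,m=3: 5>3, c = 9+2 = 11
n=5,m=4: 5>4, c = 11+1 = 12
n=5,m=5: not 5>5, c = 12+1 = 13

13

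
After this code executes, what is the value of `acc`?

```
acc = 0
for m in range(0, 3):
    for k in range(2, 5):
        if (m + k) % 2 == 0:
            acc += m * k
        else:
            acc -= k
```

3

m=0,k=2: even sum, acc = 0+0 = 0
m=0,k=3: odd sum, acc = 0-3 = -3
m=0,k=4: even sum, acc = (-3)+0 = -3
m=1,k=2: odd sum, acc = (-3)-2 = -5
m=1,k=3: even sum, acc = (-5)+3 = -2
m=1,k=4: odd sum, acc = (-2)-4 = -6
m=2,k=2: even sum, acc = (-6)+4 = -2
m=2,k=3: odd sum, acc = (-2)-3 = -5
m=2,k=4: even sum, acc = (-5)+8 = 3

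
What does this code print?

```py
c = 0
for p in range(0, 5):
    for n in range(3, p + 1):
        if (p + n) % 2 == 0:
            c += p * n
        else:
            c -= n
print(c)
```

p=3,n=3: even sum, c = 0+9 = 9
p=4,n=3: odd sum, c = 9-3 = 6
p=4,n=4: even sum, c = 6+16 = 22

22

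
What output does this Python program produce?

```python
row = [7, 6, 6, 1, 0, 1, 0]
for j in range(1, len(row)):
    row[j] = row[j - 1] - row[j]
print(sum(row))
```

-23

j=1: row[1] = 7-6 = 1 → [7, 1, 6, 1, 0, 1, 0]
j=2: row[2] = 1-6 = -5 → [7, 1, -5, 1, 0, 1, 0]
j=3: row[3] = (-5)-1 = -6 → [7, 1, -5, -6, 0, 1, 0]
j=4: row[4] = (-6)-0 = -6 → [7, 1, -5, -6, -6, 1, 0]
j=5: row[5] = (-6)-1 = -7 → [7, 1, -5, -6, -6, -7, 0]
j=6: row[6] = (-7)-0 = -7 → [7, 1, -5, -6, -6, -7, -7]
sum = -23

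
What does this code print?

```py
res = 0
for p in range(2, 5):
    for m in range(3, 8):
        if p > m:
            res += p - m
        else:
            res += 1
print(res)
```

p=2,m=3: not 2>3, res = 0+1 = 1
p=2,m=4: not 2>4, res = 1+1 = 2
p=2,m=5: not 2>5, res = 2+1 = 3
p=2,m=6: not 2>6, res = 3+1 = 4
p=2,m=7: not 2>7, res = 4+1 = 5
p=3,m=3: not 3>3, res = 5+1 = 6
p=3,m=4: not 3>4, res = 6+1 = 7
p=3,m=5: not 3>5, res = 7+1 = 8
p=3,m=6: not 3>6, res = 8+1 = 9
p=3,m=7: not 3>7, res = 9+1 = 10
p=4,m=3: 4>3, res = 10+1 = 11
p=4,m=4: not 4>4, res = 11+1 = 12
p=4,m=5: not 4>5, res = 12+1 = 13
p=4,m=6: not 4>6, res = 13+1 = 14
p=4,m=7: not 4>7, res = 14+1 = 15

15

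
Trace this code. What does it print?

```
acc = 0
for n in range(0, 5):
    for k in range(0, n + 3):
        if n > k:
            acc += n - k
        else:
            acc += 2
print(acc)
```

50

n=0,k=0: not 0>0, acc = 0+2 = 2
n=0,k=1: not 0>1, acc = 2+2 = 4
n=0,k=2: not 0>2, acc = 4+2 = 6
n=1,k=0: 1>0, acc = 6+1 = 7
n=1,k=1: not 1>1, acc = 7+2 = 9
n=1,k=2: not 1>2, acc = 9+2 = 11
n=1,k=3: not 1>3, acc = 11+2 = 13
n=2,k=0: 2>0, acc = 13+2 = 15
n=2,k=1: 2>1, acc = 15+1 = 16
n=2,k=2: not 2>2, acc = 16+2 = 18
n=2,k=3: not 2>3, acc = 18+2 = 20
n=2,k=4: not 2>4, acc = 20+2 = 22
n=3,k=0: 3>0, acc = 22+3 = 25
n=3,k=1: 3>1, acc = 25+2 = 27
n=3,k=2: 3>2, acc = 27+1 = 28
n=3,k=3: not 3>3, acc = 28+2 = 30
n=3,k=4: not 3>4, acc = 30+2 = 32
n=3,k=5: not 3>5, acc = 32+2 = 34
n=4,k=0: 4>0, acc = 34+4 = 38
n=4,k=1: 4>1, acc = 38+3 = 41
n=4,k=2: 4>2, acc = 41+2 = 43
n=4,k=3: 4>3, acc = 43+1 = 44
n=4,k=4: not 4>4, acc = 44+2 = 46
n=4,k=5: not 4>5, acc = 46+2 = 48
n=4,k=6: not 4>6, acc = 48+2 = 50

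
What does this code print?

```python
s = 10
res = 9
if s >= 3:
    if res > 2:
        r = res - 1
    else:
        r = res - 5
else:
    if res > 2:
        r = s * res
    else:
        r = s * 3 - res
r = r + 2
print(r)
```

s=10, res=9
s >= 3 is True; res > 2 is True
→ r = res - 1 = 8
r = 8+2 = 10

10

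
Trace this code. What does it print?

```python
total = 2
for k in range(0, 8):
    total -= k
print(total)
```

k=0: total = 2-0 = 2
k=1: total = 2-1 = 1
k=2: total = 1-2 = -1
k=3: total = (-1)-3 = -4
k=4: total = (-4)-4 = -8
k=5: total = (-8)-5 = -13
k=6: total = (-13)-6 = -19
k=7: total = (-19)-7 = -26

-26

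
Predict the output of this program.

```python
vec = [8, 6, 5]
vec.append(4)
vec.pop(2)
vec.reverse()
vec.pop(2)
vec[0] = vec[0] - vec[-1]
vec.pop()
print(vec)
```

[-2]

append 4 → [8, 6, 5, 4]
pop(2) removes 5 → [8, 6, 4]
reverse → [4, 6, 8]
pop(2) removes 8 → [4, 6]
vec[0] = vec[0]-vec[-1] = 4-6 = -2 → [-2, 6]
pop() removes 6 → [-2]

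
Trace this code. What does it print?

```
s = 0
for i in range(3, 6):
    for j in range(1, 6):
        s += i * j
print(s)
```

i=3,j=1: s = 0+3 = 3
i=3,j=2: s = 3+6 = 9
i=3,j=3: s = 9+9 = 18
i=3,j=4: s = 18+12 = 30
i=3,j=5: s = 30+15 = 45
i=4,j=1: s = 45+4 = 49
i=4,j=2: s = 49+8 = 57
i=4,j=3: s = 57+12 = 69
i=4,j=4: s = 69+16 = 85
i=4,j=5: s = 85+20 = 105
i=5,j=1: s = 105+5 = 110
i=5,j=2: s = 110+10 = 120
i=5,j=3: s = 120+15 = 135
i=5,j=4: s = 135+20 = 155
i=5,j=5: s = 155+25 = 180

180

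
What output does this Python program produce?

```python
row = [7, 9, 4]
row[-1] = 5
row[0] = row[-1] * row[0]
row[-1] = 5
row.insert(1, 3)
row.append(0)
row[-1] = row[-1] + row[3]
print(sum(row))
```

row[-1] = 5 → [7, 9, 5]
row[0] = row[-1]*row[0] = 5*7 = 35 → [35, 9, 5]
row[-1] = 5 → [35, 9, 5]
insert 3 at 1 → [35, 3, 9, 5]
append 0 → [35, 3, 9, 5, 0]
row[-1] = row[-1]+row[3] = 0+5 = 5 → [35, 3, 9, 5, 5]
sum = 57

57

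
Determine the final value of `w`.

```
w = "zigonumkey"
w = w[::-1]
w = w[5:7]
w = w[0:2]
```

'no'

reverse → 'yekmunogiz'
slice [5:7] → 'no'
slice [0:2] → 'no'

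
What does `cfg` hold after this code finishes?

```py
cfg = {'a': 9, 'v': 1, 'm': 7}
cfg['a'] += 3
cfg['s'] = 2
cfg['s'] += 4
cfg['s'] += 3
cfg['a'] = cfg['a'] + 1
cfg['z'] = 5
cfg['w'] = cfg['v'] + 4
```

cfg['a'] = 9+3 = 12 → {'a': 12, 'v': 1, 'm': 7}
cfg['s'] = 2 → {'a': 12, 'v': 1, 'm': 7, 's': 2}
cfg['s'] = 2+4 = 6 → {'a': 12, 'v': 1, 'm': 7, 's': 6}
cfg['s'] = 6+3 = 9 → {'a': 12, 'v': 1, 'm': 7, 's': 9}
cfg['a'] = cfg['a']+1 = 13 → {'a': 13, 'v': 1, 'm': 7, 's': 9}
cfg['z'] = 5 → {'a': 13, 'v': 1, 'm': 7, 's': 9, 'z': 5}
cfg['w'] = cfg['v']+4 = 5 → {'a': 13, 'v': 1, 'm': 7, 's': 9, 'z': 5, 'w': 5}

{'a': 13, 'v': 1, 'm': 7, 's': 9, 'z': 5, 'w': 5}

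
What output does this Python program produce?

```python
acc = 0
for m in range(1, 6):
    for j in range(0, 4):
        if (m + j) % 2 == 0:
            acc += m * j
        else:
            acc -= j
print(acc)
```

m=1,j=0: odd sum, acc = 0-0 = 0
m=1,j=1: even sum, acc = 0+1 = 1
m=1,j=2: odd sum, acc = 1-2 = -1
m=1,j=3: even sum, acc = (-1)+3 = 2
m=2,j=0: even sum, acc = 2+0 = 2
m=2,j=1: odd sum, acc = 2-1 = 1
m=2,j=2: even sum, acc = 1+4 = 5
m=2,j=3: odd sum, acc = 5-3 = 2
m=3,j=0: odd sum, acc = 2-0 = 2
m=3,j=1: even sum, acc = 2+3 = 5
m=3,j=2: odd sum, acc = 5-2 = 3
m=3,j=3: even sum, acc = 3+9 = 12
m=4,j=0: even sum, acc = 12+0 = 12
m=4,j=1: odd sum, acc = 12-1 = 11
m=4,j=2: even sum, acc = 11+8 = 19
m=4,j=3: odd sum, acc = 19-3 = 16
m=5,j=0: odd sum, acc = 16-0 = 16
m=5,j=1: even sum, acc = 16+5 = 21
m=5,j=2: odd sum, acc = 21-2 = 19
m=5,j=3: even sum, acc = 19+15 = 34

34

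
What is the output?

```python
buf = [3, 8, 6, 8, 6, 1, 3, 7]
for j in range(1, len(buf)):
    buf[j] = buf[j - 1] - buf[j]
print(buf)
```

j=1: buf[1] = 3-8 = -5 → [3, -5, 6, 8, 6, 1, 3, 7]
j=2: buf[2] = (-5)-6 = -11 → [3, -5, -11, 8, 6, 1, 3, 7]
j=3: buf[3] = (-11)-8 = -19 → [3, -5, -11, -19, 6, 1, 3, 7]
j=4: buf[4] = (-19)-6 = -25 → [3, -5, -11, -19, -25, 1, 3, 7]
j=5: buf[5] = (-25)-1 = -26 → [3, -5, -11, -19, -25, -26, 3, 7]
j=6: buf[6] = (-26)-3 = -29 → [3, -5, -11, -19, -25, -26, -29, 7]
j=7: buf[7] = (-29)-7 = -36 → [3, -5, -11, -19, -25, -26, -29, -36]

[3, -5, -11, -19, -25, -26, -29, -36]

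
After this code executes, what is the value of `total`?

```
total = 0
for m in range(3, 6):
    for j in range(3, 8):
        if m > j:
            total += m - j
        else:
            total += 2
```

28

m=3,j=3: not 3>3, total = 0+2 = 2
m=3,j=4: not 3>4, total = 2+2 = 4
m=3,j=5: not 3>5, total = 4+2 = 6
m=3,j=6: not 3>6, total = 6+2 = 8
m=3,j=7: not 3>7, total = 8+2 = 10
m=4,j=3: 4>3, total = 10+1 = 11
m=4,j=4: not 4>4, total = 11+2 = 13
m=4,j=5: not 4>5, total = 13+2 = 15
m=4,j=6: not 4>6, total = 15+2 = 17
m=4,j=7: not 4>7, total = 17+2 = 19
m=5,j=3: 5>3, total = 19+2 = 21
m=5,j=4: 5>4, total = 21+1 = 22
m=5,j=5: not 5>5, total = 22+2 = 24
m=5,j=6: not 5>6, total = 24+2 = 26
m=5,j=7: not 5>7, total = 26+2 = 28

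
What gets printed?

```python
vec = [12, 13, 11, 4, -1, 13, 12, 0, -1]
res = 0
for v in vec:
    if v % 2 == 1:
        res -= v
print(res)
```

-35

v=12: not odd
v=13: odd, res = 0-13 = -13
v=11: odd, res = (-13)-11 = -24
v=4: not odd
v=-1: odd, res = (-24)-(-1) = -23
v=13: odd, res = (-23)-13 = -36
v=12: not odd
v=0: not odd
v=-1: odd, res = (-36)-(-1) = -35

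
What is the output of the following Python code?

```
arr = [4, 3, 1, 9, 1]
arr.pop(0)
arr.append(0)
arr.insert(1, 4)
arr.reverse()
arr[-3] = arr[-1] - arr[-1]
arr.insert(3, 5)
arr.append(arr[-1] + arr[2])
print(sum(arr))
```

pop(0) removes 4 → [3, 1, 9, 1]
append 0 → [3, 1, 9, 1, 0]
insert 4 at 1 → [3, 4, 1, 9, 1, 0]
reverse → [0, 1, 9, 1, 4, 3]
arr[-3] = arr[-1]-arr[-1] = 3-3 = 0 → [0, 1, 9, 0, 4, 3]
insert 5 at 3 → [0, 1, 9, 5, 0, 4, 3]
append arr[-1]+arr[2] = 3+9 = 12 → [0, 1, 9, 5, 0, 4, 3, 12]
sum = 34

34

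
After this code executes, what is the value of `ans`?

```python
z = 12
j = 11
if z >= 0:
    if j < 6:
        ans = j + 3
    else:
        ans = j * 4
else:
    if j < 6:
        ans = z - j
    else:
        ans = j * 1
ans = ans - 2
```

z=12, j=11
z >= 0 is True; j < 6 is False
→ ans = j * 4 = 44
ans = 44-2 = 42

42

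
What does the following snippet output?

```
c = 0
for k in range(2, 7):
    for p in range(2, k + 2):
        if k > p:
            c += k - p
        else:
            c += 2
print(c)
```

40

k=2,p=2: not 2>2, c = 0+2 = 2
k=2,p=3: not 2>3, c = 2+2 = 4
k=3,p=2: 3>2, c = 4+1 = 5
k=3,p=3: not 3>3, c = 5+2 = 7
k=3,p=4: not 3>4, c = 7+2 = 9
k=4,p=2: 4>2, c = 9+2 = 11
k=4,p=3: 4>3, c = 11+1 = 12
k=4,p=4: not 4>4, c = 12+2 = 14
k=4,p=5: not 4>5, c = 14+2 = 16
k=5,p=2: 5>2, c = 16+3 = 19
k=5,p=3: 5>3, c = 19+2 = 21
k=5,p=4: 5>4, c = 21+1 = 22
k=5,p=5: not 5>5, c = 22+2 = 24
k=5,p=6: not 5>6, c = 24+2 = 26
k=6,p=2: 6>2, c = 26+4 = 30
k=6,p=3: 6>3, c = 30+3 = 33
k=6,p=4: 6>4, c = 33+2 = 35
k=6,p=5: 6>5, c = 35+1 = 36
k=6,p=6: not 6>6, c = 36+2 = 38
k=6,p=7: not 6>7, c = 38+2 = 40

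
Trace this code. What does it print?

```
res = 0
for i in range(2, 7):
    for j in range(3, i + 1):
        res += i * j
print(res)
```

i=3,j=3: res = 0+9 = 9
i=4,j=3: res = 9+12 = 21
i=4,j=4: res = 21+16 = 37
i=5,j=3: res = 37+15 = 52
i=5,j=4: res = 52+20 = 72
i=5,j=5: res = 72+25 = 97
i=6,j=3: res = 97+18 = 115
i=6,j=4: res = 115+24 = 139
i=6,j=5: res = 139+30 = 169
i=6,j=6: res = 169+36 = 205

205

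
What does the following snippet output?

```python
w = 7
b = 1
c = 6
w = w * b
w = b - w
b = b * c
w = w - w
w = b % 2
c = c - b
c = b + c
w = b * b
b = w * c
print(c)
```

6

w = 7*1 = 7
w = 1-7 = -6
b = 1*6 = 6
w = (-6)-(-6) = 0
w = 6%2 = 0
c = 6-6 = 0
c = 6+0 = 6
w = 6*6 = 36
b = 36*6 = 216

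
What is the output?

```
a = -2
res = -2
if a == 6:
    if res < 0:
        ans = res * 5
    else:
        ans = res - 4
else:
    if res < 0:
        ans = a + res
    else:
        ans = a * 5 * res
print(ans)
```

a=-2, res=-2
a == 6 is False; res < 0 is True
→ ans = a + res = -4

-4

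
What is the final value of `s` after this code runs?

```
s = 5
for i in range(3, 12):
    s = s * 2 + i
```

i=3: s = 5*2+3 = 13
i=4: s = 13*2+4 = 30
i=5: s = 30*2+5 = 65
i=6: s = 65*2+6 = 136
i=7: s = 136*2+7 = 279
i=8: s = 279*2+8 = 566
i=9: s = 566*2+9 = 1141
i=10: s = 1141*2+10 = 2292
i=11: s = 2292*2+11 = 4595

4595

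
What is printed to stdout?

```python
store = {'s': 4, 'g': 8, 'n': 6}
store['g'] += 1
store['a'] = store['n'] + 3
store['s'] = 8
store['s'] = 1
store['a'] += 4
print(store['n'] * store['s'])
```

6

store['g'] = 8+1 = 9 → {'s': 4, 'g': 9, 'n': 6}
store['a'] = store['n']+3 = 9 → {'s': 4, 'g': 9, 'n': 6, 'a': 9}
store['s'] = 8 → {'s': 8, 'g': 9, 'n': 6, 'a': 9}
store['s'] = 1 → {'s': 1, 'g': 9, 'n': 6, 'a': 9}
store['a'] = 9+4 = 13 → {'s': 1, 'g': 9, 'n': 6, 'a': 13}
store['n']*store['s'] = 6*1 = 6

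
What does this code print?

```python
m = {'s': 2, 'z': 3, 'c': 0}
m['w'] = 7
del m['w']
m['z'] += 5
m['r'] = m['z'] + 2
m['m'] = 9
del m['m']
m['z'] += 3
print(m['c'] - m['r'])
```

m['w'] = 7 → {'s': 2, 'z': 3, 'c': 0, 'w': 7}
del 'w' → {'s': 2, 'z': 3, 'c': 0}
m['z'] = 3+5 = 8 → {'s': 2, 'z': 8, 'c': 0}
m['r'] = m['z']+2 = 10 → {'s': 2, 'z': 8, 'c': 0, 'r': 10}
m['m'] = 9 → {'s': 2, 'z': 8, 'c': 0, 'r': 10, 'm': 9}
del 'm' → {'s': 2, 'z': 8, 'c': 0, 'r': 10}
m['z'] = 8+3 = 11 → {'s': 2, 'z': 11, 'c': 0, 'r': 10}
m['c']-m['r'] = 0-10 = -10

-10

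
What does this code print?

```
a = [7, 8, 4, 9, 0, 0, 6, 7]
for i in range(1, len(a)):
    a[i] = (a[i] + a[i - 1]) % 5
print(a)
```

[7, 0, 4, 3, 3, 3, 4, 1]

i=1: a[1] = (8+7)%5 = 0 → [7, 0, 4, 9, 0, 0, 6, 7]
i=2: a[2] = (4+0)%5 = 4 → [7, 0, 4, 9, 0, 0, 6, 7]
i=3: a[3] = (9+4)%5 = 3 → [7, 0, 4, 3, 0, 0, 6, 7]
i=4: a[4] = (0+3)%5 = 3 → [7, 0, 4, 3, 3, 0, 6, 7]
i=5: a[5] = (0+3)%5 = 3 → [7, 0, 4, 3, 3, 3, 6, 7]
i=6: a[6] = (6+3)%5 = 4 → [7, 0, 4, 3, 3, 3, 4, 7]
i=7: a[7] = (7+4)%5 = 1 → [7, 0, 4, 3, 3, 3, 4, 1]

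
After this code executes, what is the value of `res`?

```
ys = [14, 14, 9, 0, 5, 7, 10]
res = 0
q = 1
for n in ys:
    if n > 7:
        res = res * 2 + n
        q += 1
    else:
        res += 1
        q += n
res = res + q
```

n=14: >7, res = 0*2+14 = 14; q=2
n=14: >7, res = 14*2+14 = 42; q=3
n=9: >7, res = 42*2+9 = 93; q=4
n=0: not >7, res = 93+1 = 94; q=4
n=5: not >7, res = 94+1 = 95; q=9
n=7: not >7, res = 95+1 = 96; q=16
n=10: >7, res = 96*2+10 = 202; q=17
res+q = 202+17 = 219

219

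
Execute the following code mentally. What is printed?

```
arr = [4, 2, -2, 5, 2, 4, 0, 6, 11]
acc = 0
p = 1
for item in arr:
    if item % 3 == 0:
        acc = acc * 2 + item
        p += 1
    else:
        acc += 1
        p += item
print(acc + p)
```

item=4: not %3==0, acc = 0+1 = 1; p=5
item=2: not %3==0, acc = 1+1 = 2; p=7
item=-2: not %3==0, acc = 2+1 = 3; p=5
item=5: not %3==0, acc = 3+1 = 4; p=10
item=2: not %3==0, acc = 4+1 = 5; p=12
item=4: not %3==0, acc = 5+1 = 6; p=16
item=0: %3==0, acc = 6*2+0 = 12; p=17
item=6: %3==0, acc = 12*2+6 = 30; p=18
item=11: not %3==0, acc = 30+1 = 31; p=29
acc+p = 31+29 = 60

60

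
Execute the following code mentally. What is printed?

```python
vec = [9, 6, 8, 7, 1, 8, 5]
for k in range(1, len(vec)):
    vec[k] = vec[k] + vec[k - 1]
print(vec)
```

k=1: vec[1] = 6+9 = 15 → [9, 15, 8, 7, 1, 8, 5]
k=2: vec[2] = 8+15 = 23 → [9, 15, 23, 7, 1, 8, 5]
k=3: vec[3] = 7+23 = 30 → [9, 15, 23, 30, 1, 8, 5]
k=4: vec[4] = 1+30 = 31 → [9, 15, 23, 30, 31, 8, 5]
k=5: vec[5] = 8+31 = 39 → [9, 15, 23, 30, 31, 39, 5]
k=6: vec[6] = 5+39 = 44 → [9, 15, 23, 30, 31, 39, 44]

[9, 15, 23, 30, 31, 39, 44]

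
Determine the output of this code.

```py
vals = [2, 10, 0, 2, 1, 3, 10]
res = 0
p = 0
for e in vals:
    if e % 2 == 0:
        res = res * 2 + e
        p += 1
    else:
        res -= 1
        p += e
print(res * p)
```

1098

e=2: even, res = 0*2+2 = 2; p=1
e=10: even, res = 2*2+10 = 14; p=2
e=0: even, res = 14*2+0 = 28; p=3
e=2: even, res = 28*2+2 = 58; p=4
e=1: not even, res = 58-1 = 57; p=5
e=3: not even, res = 57-1 = 56; p=8
e=10: even, res = 56*2+10 = 122; p=9
res*p = 122*9 = 1098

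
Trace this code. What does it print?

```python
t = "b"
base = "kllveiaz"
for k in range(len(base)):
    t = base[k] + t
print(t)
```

k=0: prepend 'k' → 'kb'
k=1: prepend 'l' → 'lkb'
k=2: prepend 'l' → 'llkb'
k=3: prepend 'v' → 'vllkb'
k=4: prepend 'e' → 'evllkb'
k=5: prepend 'i' → 'ievllkb'
k=6: prepend 'a' → 'aievllkb'
k=7: prepend 'z' → 'zaievllkb'

zaievllkb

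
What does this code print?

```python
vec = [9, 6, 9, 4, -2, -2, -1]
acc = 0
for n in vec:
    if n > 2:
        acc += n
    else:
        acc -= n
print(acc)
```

33

n=9: >2, acc = 0+9 = 9
n=6: >2, acc = 9+6 = 15
n=9: >2, acc = 15+9 = 24
n=4: >2, acc = 24+4 = 28
n=-2: not >2, acc = 28-(-2) = 30
n=-2: not >2, acc = 30-(-2) = 32
n=-1: not >2, acc = 32-(-1) = 33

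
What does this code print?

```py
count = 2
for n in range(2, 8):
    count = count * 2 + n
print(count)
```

311

n=2: count = 2*2+2 = 6
n=3: count = 6*2+3 = 15
n=4: count = 15*2+4 = 34
n=5: count = 34*2+5 = 73
n=6: count = 73*2+6 = 152
n=7: count = 152*2+7 = 311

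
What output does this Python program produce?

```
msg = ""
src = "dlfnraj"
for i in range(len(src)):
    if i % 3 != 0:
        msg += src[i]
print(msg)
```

i=0: skip
i=1: add 'l' → 'l'
i=2: add 'f' → 'lf'
i=3: skip
i=4: add 'r' → 'lfr'
i=5: add 'a' → 'lfra'
i=6: skip

lfra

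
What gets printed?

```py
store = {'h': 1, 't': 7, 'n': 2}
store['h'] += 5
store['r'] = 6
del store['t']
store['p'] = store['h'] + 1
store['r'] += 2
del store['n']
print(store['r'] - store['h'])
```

store['h'] = 1+5 = 6 → {'h': 6, 't': 7, 'n': 2}
store['r'] = 6 → {'h': 6, 't': 7, 'n': 2, 'r': 6}
del 't' → {'h': 6, 'n': 2, 'r': 6}
store['p'] = store['h']+1 = 7 → {'h': 6, 'n': 2, 'r': 6, 'p': 7}
store['r'] = 6+2 = 8 → {'h': 6, 'n': 2, 'r': 8, 'p': 7}
del 'n' → {'h': 6, 'r': 8, 'p': 7}
store['r']-store['h'] = 8-6 = 2

2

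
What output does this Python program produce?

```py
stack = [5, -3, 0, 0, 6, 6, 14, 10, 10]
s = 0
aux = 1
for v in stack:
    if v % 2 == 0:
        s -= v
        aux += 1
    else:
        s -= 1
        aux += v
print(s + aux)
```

-38

v=5: not even, s = 0-1 = -1; aux=6
v=-3: not even, s = (-1)-1 = -2; aux=3
v=0: even, s = (-2)-0 = -2; aux=4
v=0: even, s = (-2)-0 = -2; aux=5
v=6: even, s = (-2)-6 = -8; aux=6
v=6: even, s = (-8)-6 = -14; aux=7
v=14: even, s = (-14)-14 = -28; aux=8
v=10: even, s = (-28)-10 = -38; aux=9
v=10: even, s = (-38)-10 = -48; aux=10
s+aux = (-48)+10 = -38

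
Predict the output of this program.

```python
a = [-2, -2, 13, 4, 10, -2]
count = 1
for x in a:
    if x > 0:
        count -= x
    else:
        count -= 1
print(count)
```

-29

x=-2: not >0, count = 1-1 = 0
x=-2: not >0, count = 0-1 = -1
x=13: >0, count = (-1)-13 = -14
x=4: >0, count = (-14)-4 = -18
x=10: >0, count = (-18)-10 = -28
x=-2: not >0, count = (-28)-1 = -29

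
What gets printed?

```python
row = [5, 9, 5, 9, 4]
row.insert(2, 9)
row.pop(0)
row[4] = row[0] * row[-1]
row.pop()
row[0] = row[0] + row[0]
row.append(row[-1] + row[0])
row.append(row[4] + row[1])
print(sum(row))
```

104

insert 9 at 2 → [5, 9, 9, 5, 9, 4]
pop(0) removes 5 → [9, 9, 5, 9, 4]
row[4] = row[0]*row[-1] = 9*4 = 36 → [9, 9, 5, 9, 36]
pop() removes 36 → [9, 9, 5, 9]
row[0] = row[0]+row[0] = 9+9 = 18 → [18, 9, 5, 9]
append row[-1]+row[0] = 9+18 = 27 → [18, 9, 5, 9, 27]
append row[4]+row[1] = 27+9 = 36 → [18, 9, 5, 9, 27, 36]
sum = 104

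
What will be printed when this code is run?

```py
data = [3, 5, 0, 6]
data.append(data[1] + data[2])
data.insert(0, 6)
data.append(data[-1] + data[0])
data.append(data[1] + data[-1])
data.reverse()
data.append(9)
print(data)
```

append data[1]+data[2] = 5+0 = 5 → [3, 5, 0, 6, 5]
insert 6 at 0 → [6, 3, 5, 0, 6, 5]
append data[-1]+data[0] = 5+6 = 11 → [6, 3, 5, 0, 6, 5, 11]
append data[1]+data[-1] = 3+11 = 14 → [6, 3, 5, 0, 6, 5, 11, 14]
reverse → [14, 11, 5, 6, 0, 5, 3, 6]
append 9 → [14, 11, 5, 6, 0, 5, 3, 6, 9]

[14, 11, 5, 6, 0, 5, 3, 6, 9]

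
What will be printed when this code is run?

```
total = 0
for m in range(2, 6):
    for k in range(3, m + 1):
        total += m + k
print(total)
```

48

m=3,k=3: total = 0+6 = 6
m=4,k=3: total = 6+7 = 13
m=4,k=4: total = 13+8 = 21
m=5,k=3: total = 21+8 = 29
m=5,k=4: total = 29+9 = 38
m=5,k=5: total = 38+10 = 48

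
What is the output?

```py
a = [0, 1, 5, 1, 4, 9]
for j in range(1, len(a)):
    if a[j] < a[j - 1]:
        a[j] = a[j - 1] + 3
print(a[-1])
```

14

j=1: 1>=0, unchanged → [0, 1, 5, 1, 4, 9]
j=2: 5>=1, unchanged → [0, 1, 5, 1, 4, 9]
j=3: 1<5, a[3] = 5+3 = 8 → [0, 1, 5, 8, 4, 9]
j=4: 4<8, a[4] = 8+3 = 11 → [0, 1, 5, 8, 11, 9]
j=5: 9<11, a[5] = 11+3 = 14 → [0, 1, 5, 8, 11, 14]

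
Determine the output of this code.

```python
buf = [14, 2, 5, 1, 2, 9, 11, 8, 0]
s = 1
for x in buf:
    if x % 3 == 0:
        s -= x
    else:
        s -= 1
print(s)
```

x=14: not %3==0, s = 1-1 = 0
x=2: not %3==0, s = 0-1 = -1
x=5: not %3==0, s = (-1)-1 = -2
x=1: not %3==0, s = (-2)-1 = -3
x=2: not %3==0, s = (-3)-1 = -4
x=9: %3==0, s = (-4)-9 = -13
x=11: not %3==0, s = (-13)-1 = -14
x=8: not %3==0, s = (-14)-1 = -15
x=0: %3==0, s = (-15)-0 = -15

-15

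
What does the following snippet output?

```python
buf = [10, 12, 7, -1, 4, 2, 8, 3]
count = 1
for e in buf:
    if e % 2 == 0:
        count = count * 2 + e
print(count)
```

e=10: even, count = 1*2+10 = 12
e=12: even, count = 12*2+12 = 36
e=7: not even
e=-1: not even
e=4: even, count = 36*2+4 = 76
e=2: even, count = 76*2+2 = 154
e=8: even, count = 154*2+8 = 316
e=3: not even

316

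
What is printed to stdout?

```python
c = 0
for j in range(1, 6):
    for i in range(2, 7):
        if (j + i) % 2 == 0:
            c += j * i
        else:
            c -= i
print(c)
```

92

j=1,i=2: odd sum, c = 0-2 = -2
j=1,i=3: even sum, c = (-2)+3 = 1
j=1,i=4: odd sum, c = 1-4 = -3
j=1,i=5: even sum, c = (-3)+5 = 2
j=1,i=6: odd sum, c = 2-6 = -4
j=2,i=2: even sum, c = (-4)+4 = 0
j=2,i=3: odd sum, c = 0-3 = -3
j=2,i=4: even sum, c = (-3)+8 = 5
j=2,i=5: odd sum, c = 5-5 = 0
j=2,i=6: even sum, c = 0+12 = 12
j=3,i=2: odd sum, c = 12-2 = 10
j=3,i=3: even sum, c = 10+9 = 19
j=3,i=4: odd sum, c = 19-4 = 15
j=3,i=5: even sum, c = 15+15 = 30
j=3,i=6: odd sum, c = 30-6 = 24
j=4,i=2: even sum, c = 24+8 = 32
j=4,i=3: odd sum, c = 32-3 = 29
j=4,i=4: even sum, c = 29+16 = 45
j=4,i=5: odd sum, c = 45-5 = 40
j=4,i=6: even sum, c = 40+24 = 64
j=5,i=2: odd sum, c = 64-2 = 62
j=5,i=3: even sum, c = 62+15 = 77
j=5,i=4: odd sum, c = 77-4 = 73
j=5,i=5: even sum, c = 73+25 = 98
j=5,i=6: odd sum, c = 98-6 = 92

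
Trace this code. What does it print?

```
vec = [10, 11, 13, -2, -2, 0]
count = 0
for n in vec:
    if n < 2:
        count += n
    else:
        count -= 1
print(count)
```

n=10: not <2, count = 0-1 = -1
n=11: not <2, count = (-1)-1 = -2
n=13: not <2, count = (-2)-1 = -3
n=-2: <2, count = (-3)+(-2) = -5
n=-2: <2, count = (-5)+(-2) = -7
n=0: <2, count = (-7)+0 = -7

-7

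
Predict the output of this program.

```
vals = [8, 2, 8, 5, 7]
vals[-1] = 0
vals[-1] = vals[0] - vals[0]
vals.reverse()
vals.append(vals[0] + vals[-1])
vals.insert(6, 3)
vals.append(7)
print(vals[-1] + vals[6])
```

vals[-1] = 0 → [8, 2, 8, 5, 0]
vals[-1] = vals[0]-vals[0] = 8-8 = 0 → [8, 2, 8, 5, 0]
reverse → [0, 5, 8, 2, 8]
append vals[0]+vals[-1] = 0+8 = 8 → [0, 5, 8, 2, 8, 8]
insert 3 at 6 → [0, 5, 8, 2, 8, 8, 3]
append 7 → [0, 5, 8, 2, 8, 8, 3, 7]
vals[-1]+vals[6] = 7+3 = 10

10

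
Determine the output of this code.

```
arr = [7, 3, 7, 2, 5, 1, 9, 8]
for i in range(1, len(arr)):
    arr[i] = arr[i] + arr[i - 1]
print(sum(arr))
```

i=1: arr[1] = 3+7 = 10 → [7, 10, 7, 2, 5, 1, 9, 8]
i=2: arr[2] = 7+10 = 17 → [7, 10, 17, 2, 5, 1, 9, 8]
i=3: arr[3] = 2+17 = 19 → [7, 10, 17, 19, 5, 1, 9, 8]
i=4: arr[4] = 5+19 = 24 → [7, 10, 17, 19, 24, 1, 9, 8]
i=5: arr[5] = 1+24 = 25 → [7, 10, 17, 19, 24, 25, 9, 8]
i=6: arr[6] = 9+25 = 34 → [7, 10, 17, 19, 24, 25, 34, 8]
i=7: arr[7] = 8+34 = 42 → [7, 10, 17, 19, 24, 25, 34, 42]
sum = 178

178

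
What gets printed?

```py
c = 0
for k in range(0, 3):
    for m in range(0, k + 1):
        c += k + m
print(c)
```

k=0,m=0: c = 0+0 = 0
k=1,m=0: c = 0+1 = 1
k=1,m=1: c = 1+2 = 3
k=2,m=0: c = 3+2 = 5
k=2,m=1: c = 5+3 = 8
k=2,m=2: c = 8+4 = 12

12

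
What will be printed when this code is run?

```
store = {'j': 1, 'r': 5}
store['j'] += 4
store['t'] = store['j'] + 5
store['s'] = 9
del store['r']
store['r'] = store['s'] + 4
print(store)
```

store['j'] = 1+4 = 5 → {'j': 5, 'r': 5}
store['t'] = store['j']+5 = 10 → {'j': 5, 'r': 5, 't': 10}
store['s'] = 9 → {'j': 5, 'r': 5, 't': 10, 's': 9}
del 'r' → {'j': 5, 't': 10, 's': 9}
store['r'] = store['s']+4 = 13 → {'j': 5, 't': 10, 's': 9, 'r': 13}

{'j': 5, 't': 10, 's': 9, 'r': 13}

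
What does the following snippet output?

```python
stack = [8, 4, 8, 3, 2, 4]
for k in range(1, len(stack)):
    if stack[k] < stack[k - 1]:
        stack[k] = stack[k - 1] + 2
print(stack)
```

[8, 10, 12, 14, 16, 18]

k=1: 4<8, stack[1] = 8+2 = 10 → [8, 10, 8, 3, 2, 4]
k=2: 8<10, stack[2] = 10+2 = 12 → [8, 10, 12, 3, 2, 4]
k=3: 3<12, stack[3] = 12+2 = 14 → [8, 10, 12, 14, 2, 4]
k=4: 2<14, stack[4] = 14+2 = 16 → [8, 10, 12, 14, 16, 4]
k=5: 4<16, stack[5] = 16+2 = 18 → [8, 10, 12, 14, 16, 18]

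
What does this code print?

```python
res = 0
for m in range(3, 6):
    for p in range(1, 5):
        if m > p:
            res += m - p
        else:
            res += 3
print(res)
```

28

m=3,p=1: 3>1, res = 0+2 = 2
m=3,p=2: 3>2, res = 2+1 = 3
m=3,p=3: not 3>3, res = 3+3 = 6
m=3,p=4: not 3>4, res = 6+3 = 9
m=4,p=1: 4>1, res = 9+3 = 12
m=4,p=2: 4>2, res = 12+2 = 14
m=4,p=3: 4>3, res = 14+1 = 15
m=4,p=4: not 4>4, res = 15+3 = 18
m=5,p=1: 5>1, res = 18+4 = 22
m=5,p=2: 5>2, res = 22+3 = 25
m=5,p=3: 5>3, res = 25+2 = 27
m=5,p=4: 5>4, res = 27+1 = 28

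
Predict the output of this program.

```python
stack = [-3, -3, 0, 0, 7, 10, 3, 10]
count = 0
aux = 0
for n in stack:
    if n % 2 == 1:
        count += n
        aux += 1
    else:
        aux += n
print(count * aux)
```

n=-3: odd, count = 0+(-3) = -3; aux=1
n=-3: odd, count = (-3)+(-3) = -6; aux=2
n=0: not odd; aux=2
n=0: not odd; aux=2
n=7: odd, count = (-6)+7 = 1; aux=3
n=10: not odd; aux=13
n=3: odd, count = 1+3 = 4; aux=14
n=10: not odd; aux=24
count*aux = 4*24 = 96

96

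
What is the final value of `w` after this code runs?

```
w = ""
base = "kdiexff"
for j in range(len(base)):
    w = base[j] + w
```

j=0: prepend 'k' → 'k'
j=1: prepend 'd' → 'dk'
j=2: prepend 'i' → 'idk'
j=3: prepend 'e' → 'eidk'
j=4: prepend 'x' → 'xeidk'
j=5: prepend 'f' → 'fxeidk'
j=6: prepend 'f' → 'ffxeidk'

'ffxeidk'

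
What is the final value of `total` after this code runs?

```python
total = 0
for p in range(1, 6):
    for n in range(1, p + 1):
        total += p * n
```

p=1,n=1: total = 0+1 = 1
p=2,n=1: total = 1+2 = 3
p=2,n=2: total = 3+4 = 7
p=3,n=1: total = 7+3 = 10
p=3,n=2: total = 10+6 = 16
p=3,n=3: total = 16+9 = 25
p=4,n=1: total = 25+4 = 29
p=4,n=2: total = 29+8 = 37
p=4,n=3: total = 37+12 = 49
p=4,n=4: total = 49+16 = 65
p=5,n=1: total = 65+5 = 70
p=5,n=2: total = 70+10 = 80
p=5,n=3: total = 80+15 = 95
p=5,n=4: total = 95+20 = 115
p=5,n=5: total = 115+25 = 140

140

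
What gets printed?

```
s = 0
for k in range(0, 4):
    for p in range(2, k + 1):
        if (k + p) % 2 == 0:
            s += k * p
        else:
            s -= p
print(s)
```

11

k=2,p=2: even sum, s = 0+4 = 4
k=3,p=2: odd sum, s = 4-2 = 2
k=3,p=3: even sum, s = 2+9 = 11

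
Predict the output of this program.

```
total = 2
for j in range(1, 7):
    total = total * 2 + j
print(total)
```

248

j=1: total = 2*2+1 = 5
j=2: total = 5*2+2 = 12
j=3: total = 12*2+3 = 27
j=4: total = 27*2+4 = 58
j=5: total = 58*2+5 = 121
j=6: total = 121*2+6 = 248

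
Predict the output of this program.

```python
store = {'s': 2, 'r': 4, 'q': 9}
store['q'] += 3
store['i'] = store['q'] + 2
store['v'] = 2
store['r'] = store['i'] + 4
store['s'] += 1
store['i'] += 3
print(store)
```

{'s': 3, 'r': 18, 'q': 12, 'i': 17, 'v': 2}

store['q'] = 9+3 = 12 → {'s': 2, 'r': 4, 'q': 12}
store['i'] = store['q']+2 = 14 → {'s': 2, 'r': 4, 'q': 12, 'i': 14}
store['v'] = 2 → {'s': 2, 'r': 4, 'q': 12, 'i': 14, 'v': 2}
store['r'] = store['i']+4 = 18 → {'s': 2, 'r': 18, 'q': 12, 'i': 14, 'v': 2}
store['s'] = 2+1 = 3 → {'s': 3, 'r': 18, 'q': 12, 'i': 14, 'v': 2}
store['i'] = 14+3 = 17 → {'s': 3, 'r': 18, 'q': 12, 'i': 17, 'v': 2}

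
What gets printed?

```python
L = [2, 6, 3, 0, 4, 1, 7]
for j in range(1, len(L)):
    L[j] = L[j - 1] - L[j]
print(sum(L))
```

-58

j=1: L[1] = 2-6 = -4 → [2, -4, 3, 0, 4, 1, 7]
j=2: L[2] = (-4)-3 = -7 → [2, -4, -7, 0, 4, 1, 7]
j=3: L[3] = (-7)-0 = -7 → [2, -4, -7, -7, 4, 1, 7]
j=4: L[4] = (-7)-4 = -11 → [2, -4, -7, -7, -11, 1, 7]
j=5: L[5] = (-11)-1 = -12 → [2, -4, -7, -7, -11, -12, 7]
j=6: L[6] = (-12)-7 = -19 → [2, -4, -7, -7, -11, -12, -19]
sum = -58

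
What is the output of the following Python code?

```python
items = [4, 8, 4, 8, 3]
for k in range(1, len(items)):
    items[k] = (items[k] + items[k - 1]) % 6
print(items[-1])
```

k=1: items[1] = (8+4)%6 = 0 → [4, 0, 4, 8, 3]
k=2: items[2] = (4+0)%6 = 4 → [4, 0, 4, 8, 3]
k=3: items[3] = (8+4)%6 = 0 → [4, 0, 4, 0, 3]
k=4: items[4] = (3+0)%6 = 3 → [4, 0, 4, 0, 3]

3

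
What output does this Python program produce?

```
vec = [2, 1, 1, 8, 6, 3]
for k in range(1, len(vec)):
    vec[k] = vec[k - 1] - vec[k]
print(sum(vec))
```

k=1: vec[1] = 2-1 = 1 → [2, 1, 1, 8, 6, 3]
k=2: vec[2] = 1-1 = 0 → [2, 1, 0, 8, 6, 3]
k=3: vec[3] = 0-8 = -8 → [2, 1, 0, -8, 6, 3]
k=4: vec[4] = (-8)-6 = -14 → [2, 1, 0, -8, -14, 3]
k=5: vec[5] = (-14)-3 = -17 → [2, 1, 0, -8, -14, -17]
sum = -36

-36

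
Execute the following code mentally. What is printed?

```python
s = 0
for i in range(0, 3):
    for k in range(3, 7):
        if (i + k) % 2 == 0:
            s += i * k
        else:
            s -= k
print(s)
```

i=0,k=3: odd sum, s = 0-3 = -3
i=0,k=4: even sum, s = (-3)+0 = -3
i=0,k=5: odd sum, s = (-3)-5 = -8
i=0,k=6: even sum, s = (-8)+0 = -8
i=1,k=3: even sum, s = (-8)+3 = -5
i=1,k=4: odd sum, s = (-5)-4 = -9
i=1,k=5: even sum, s = (-9)+5 = -4
i=1,k=6: odd sum, s = (-4)-6 = -10
i=2,k=3: odd sum, s = (-10)-3 = -13
i=2,k=4: even sum, s = (-13)+8 = -5
i=2,k=5: odd sum, s = (-5)-5 = -10
i=2,k=6: even sum, s = (-10)+12 = 2

2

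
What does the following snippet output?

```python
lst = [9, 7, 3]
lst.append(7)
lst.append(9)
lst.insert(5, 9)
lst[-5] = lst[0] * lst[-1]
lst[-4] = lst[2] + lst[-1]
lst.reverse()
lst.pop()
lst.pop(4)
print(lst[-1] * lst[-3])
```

108

append 7 → [9, 7, 3, 7]
append 9 → [9, 7, 3, 7, 9]
insert 9 at 5 → [9, 7, 3, 7, 9, 9]
lst[-5] = lst[0]*lst[-1] = 9*9 = 81 → [9, 81, 3, 7, 9, 9]
lst[-4] = lst[2]+lst[-1] = 3+9 = 12 → [9, 81, 12, 7, 9, 9]
reverse → [9, 9, 7, 12, 81, 9]
pop() removes 9 → [9, 9, 7, 12, 81]
pop(4) removes 81 → [9, 9, 7, 12]
lst[-1]*lst[-3] = 12*9 = 108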